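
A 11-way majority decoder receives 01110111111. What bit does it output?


Ones: 9 out of 11
Threshold: 6

1 (9/11 voted 1)


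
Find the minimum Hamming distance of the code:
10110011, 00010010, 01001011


Comparing all pairs, minimum distance: 3
Can detect 2 errors, correct 1 errors

3


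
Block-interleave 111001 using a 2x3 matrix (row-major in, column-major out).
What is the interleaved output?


Matrix:
  111
  001
Read columns: 101011

101011


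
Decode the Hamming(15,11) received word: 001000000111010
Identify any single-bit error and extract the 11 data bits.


Syndrome = 0: no error detected

Data: 10000111010 (no errors)


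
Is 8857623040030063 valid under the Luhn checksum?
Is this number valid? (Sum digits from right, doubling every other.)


Luhn sum = 51
51 mod 10 = 1

Invalid (Luhn sum mod 10 = 1)


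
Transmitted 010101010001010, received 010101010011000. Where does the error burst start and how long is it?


XOR: 000000000010010

Burst at position 10, length 4


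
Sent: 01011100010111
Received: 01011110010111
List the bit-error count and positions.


XOR: 00000010000000

1 error(s) at position(s): 6


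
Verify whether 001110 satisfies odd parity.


Number of 1s: 3

Yes, parity is correct (3 ones)


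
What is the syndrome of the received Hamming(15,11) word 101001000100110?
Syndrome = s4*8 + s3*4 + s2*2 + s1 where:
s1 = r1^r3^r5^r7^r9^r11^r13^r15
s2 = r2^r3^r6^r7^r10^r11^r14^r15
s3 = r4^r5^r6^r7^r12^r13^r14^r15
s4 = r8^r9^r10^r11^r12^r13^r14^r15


s1=1, s2=0, s3=1, s4=1

Syndrome = 13 (error at position 13)


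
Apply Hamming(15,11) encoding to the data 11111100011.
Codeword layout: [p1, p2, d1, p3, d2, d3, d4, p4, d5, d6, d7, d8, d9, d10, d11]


Parity bits: p1=1, p2=0, p3=1, p4=0

101111101100011


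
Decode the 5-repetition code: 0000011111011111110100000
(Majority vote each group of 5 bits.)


Groups: 00000, 11111, 01111, 11101, 00000
Majority votes: 01110

01110


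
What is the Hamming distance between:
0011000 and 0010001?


XOR: 0001001
Count of 1s: 2

2


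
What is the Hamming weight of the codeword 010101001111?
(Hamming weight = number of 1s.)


Counting 1s in 010101001111

7


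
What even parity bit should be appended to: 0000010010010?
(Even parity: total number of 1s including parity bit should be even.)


Number of 1s in data: 3
Parity bit: 1

1


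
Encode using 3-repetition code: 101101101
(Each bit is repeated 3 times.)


Each bit -> 3 copies

111000111111000111111000111


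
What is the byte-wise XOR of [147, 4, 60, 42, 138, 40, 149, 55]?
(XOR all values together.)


XOR chain: 147 ^ 4 ^ 60 ^ 42 ^ 138 ^ 40 ^ 149 ^ 55 = 129

129


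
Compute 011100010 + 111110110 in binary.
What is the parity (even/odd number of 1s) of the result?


011100010 = 226
111110110 = 502
Sum = 728 = 1011011000
1s count = 5

odd parity (5 ones in 1011011000)


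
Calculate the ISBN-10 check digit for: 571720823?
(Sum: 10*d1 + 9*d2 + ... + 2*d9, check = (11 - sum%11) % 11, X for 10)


Weighted sum: 226
226 mod 11 = 6

Check digit: 5


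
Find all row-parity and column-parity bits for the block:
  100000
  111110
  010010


Row parities: 110
Column parities: 001100

Row P: 110, Col P: 001100, Corner: 0


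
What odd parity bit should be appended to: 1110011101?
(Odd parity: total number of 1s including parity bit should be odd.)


Number of 1s in data: 7
Parity bit: 0

0


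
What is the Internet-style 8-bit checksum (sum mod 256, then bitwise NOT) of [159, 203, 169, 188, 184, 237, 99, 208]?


Sum = 1447 mod 256 = 167
Complement = 88

88


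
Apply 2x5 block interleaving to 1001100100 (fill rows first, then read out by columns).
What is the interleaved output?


Matrix:
  10011
  00100
Read columns: 1000011010

1000011010


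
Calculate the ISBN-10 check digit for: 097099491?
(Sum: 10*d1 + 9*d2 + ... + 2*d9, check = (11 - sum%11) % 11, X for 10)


Weighted sum: 281
281 mod 11 = 6

Check digit: 5


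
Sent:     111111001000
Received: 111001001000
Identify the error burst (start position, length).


XOR: 000110000000

Burst at position 3, length 2


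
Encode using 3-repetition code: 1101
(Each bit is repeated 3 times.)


Each bit -> 3 copies

111111000111


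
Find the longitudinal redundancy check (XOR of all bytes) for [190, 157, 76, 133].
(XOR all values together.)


XOR chain: 190 ^ 157 ^ 76 ^ 133 = 234

234


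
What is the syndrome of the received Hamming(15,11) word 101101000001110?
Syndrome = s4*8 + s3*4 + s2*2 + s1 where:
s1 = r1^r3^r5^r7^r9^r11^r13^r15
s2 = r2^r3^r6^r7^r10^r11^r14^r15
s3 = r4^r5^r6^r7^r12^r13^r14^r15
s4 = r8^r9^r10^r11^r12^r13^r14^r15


s1=1, s2=1, s3=1, s4=1

Syndrome = 15 (error at position 15)


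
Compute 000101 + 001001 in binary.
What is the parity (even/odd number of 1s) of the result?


000101 = 5
001001 = 9
Sum = 14 = 1110
1s count = 3

odd parity (3 ones in 1110)


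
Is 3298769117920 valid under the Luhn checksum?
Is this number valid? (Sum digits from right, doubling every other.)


Luhn sum = 63
63 mod 10 = 3

Invalid (Luhn sum mod 10 = 3)


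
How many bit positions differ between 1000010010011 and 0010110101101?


XOR: 1010100111110
Count of 1s: 8

8


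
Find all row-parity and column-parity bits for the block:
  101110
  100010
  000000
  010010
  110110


Row parities: 00000
Column parities: 101000

Row P: 00000, Col P: 101000, Corner: 0


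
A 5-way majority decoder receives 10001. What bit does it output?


Ones: 2 out of 5
Threshold: 3

0 (2/5 voted 1)


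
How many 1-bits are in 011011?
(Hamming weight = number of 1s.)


Counting 1s in 011011

4


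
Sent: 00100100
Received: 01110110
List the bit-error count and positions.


XOR: 01010010

3 error(s) at position(s): 1, 3, 6


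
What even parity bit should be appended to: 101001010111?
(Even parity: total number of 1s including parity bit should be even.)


Number of 1s in data: 7
Parity bit: 1

1


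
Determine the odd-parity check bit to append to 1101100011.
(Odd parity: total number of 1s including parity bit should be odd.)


Number of 1s in data: 6
Parity bit: 1

1


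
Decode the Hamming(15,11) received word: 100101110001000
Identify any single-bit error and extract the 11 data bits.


Syndrome = 0: no error detected

Data: 00110001000 (no errors)


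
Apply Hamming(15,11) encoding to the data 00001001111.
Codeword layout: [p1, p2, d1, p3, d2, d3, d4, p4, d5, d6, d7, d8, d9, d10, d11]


Parity bits: p1=1, p2=0, p3=0, p4=1

100000011001111


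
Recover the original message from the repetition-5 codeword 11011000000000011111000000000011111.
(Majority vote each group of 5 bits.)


Groups: 11011, 00000, 00000, 11111, 00000, 00000, 11111
Majority votes: 1001001

1001001


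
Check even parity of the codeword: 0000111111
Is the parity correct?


Number of 1s: 6

Yes, parity is correct (6 ones)


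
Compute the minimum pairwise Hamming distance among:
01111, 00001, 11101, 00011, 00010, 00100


Comparing all pairs, minimum distance: 1
Can detect 0 errors, correct 0 errors

1


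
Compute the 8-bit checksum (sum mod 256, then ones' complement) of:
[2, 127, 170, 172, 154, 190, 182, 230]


Sum = 1227 mod 256 = 203
Complement = 52

52


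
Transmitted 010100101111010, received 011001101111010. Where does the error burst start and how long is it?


XOR: 001101000000000

Burst at position 2, length 4


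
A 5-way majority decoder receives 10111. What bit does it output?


Ones: 4 out of 5
Threshold: 3

1 (4/5 voted 1)


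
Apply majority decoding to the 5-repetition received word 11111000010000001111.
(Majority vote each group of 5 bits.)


Groups: 11111, 00001, 00000, 01111
Majority votes: 1001

1001


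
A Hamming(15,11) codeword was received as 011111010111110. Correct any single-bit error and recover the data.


Syndrome = 0: no error detected

Data: 11100111110 (no errors)


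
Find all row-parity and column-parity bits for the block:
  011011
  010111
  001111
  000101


Row parities: 0000
Column parities: 000110

Row P: 0000, Col P: 000110, Corner: 0


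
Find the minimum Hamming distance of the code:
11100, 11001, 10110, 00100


Comparing all pairs, minimum distance: 2
Can detect 1 errors, correct 0 errors

2


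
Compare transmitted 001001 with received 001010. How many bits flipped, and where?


XOR: 000011

2 error(s) at position(s): 4, 5


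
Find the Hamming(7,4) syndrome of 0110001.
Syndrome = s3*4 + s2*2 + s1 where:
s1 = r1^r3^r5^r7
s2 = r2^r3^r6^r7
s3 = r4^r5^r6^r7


s1=0, s2=1, s3=1

Syndrome = 6 (error at position 6)


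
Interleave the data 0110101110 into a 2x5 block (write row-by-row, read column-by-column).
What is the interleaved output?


Matrix:
  01101
  01110
Read columns: 0011110110

0011110110


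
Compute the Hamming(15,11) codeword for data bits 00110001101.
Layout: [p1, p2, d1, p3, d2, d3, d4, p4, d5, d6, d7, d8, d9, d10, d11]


Parity bits: p1=1, p2=1, p3=1, p4=1

110101110001101


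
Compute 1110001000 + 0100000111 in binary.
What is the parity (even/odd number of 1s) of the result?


1110001000 = 904
0100000111 = 263
Sum = 1167 = 10010001111
1s count = 6

even parity (6 ones in 10010001111)


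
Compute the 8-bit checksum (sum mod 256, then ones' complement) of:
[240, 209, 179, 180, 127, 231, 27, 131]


Sum = 1324 mod 256 = 44
Complement = 211

211


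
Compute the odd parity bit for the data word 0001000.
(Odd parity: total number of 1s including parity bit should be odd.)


Number of 1s in data: 1
Parity bit: 0

0


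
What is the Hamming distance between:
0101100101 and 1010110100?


XOR: 1111010001
Count of 1s: 6

6


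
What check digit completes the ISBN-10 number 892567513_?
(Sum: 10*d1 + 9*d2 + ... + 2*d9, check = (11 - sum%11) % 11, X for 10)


Weighted sum: 312
312 mod 11 = 4

Check digit: 7


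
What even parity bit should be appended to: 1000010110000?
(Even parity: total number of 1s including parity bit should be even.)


Number of 1s in data: 4
Parity bit: 0

0


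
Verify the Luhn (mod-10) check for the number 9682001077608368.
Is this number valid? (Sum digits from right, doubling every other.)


Luhn sum = 62
62 mod 10 = 2

Invalid (Luhn sum mod 10 = 2)


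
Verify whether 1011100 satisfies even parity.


Number of 1s: 4

Yes, parity is correct (4 ones)


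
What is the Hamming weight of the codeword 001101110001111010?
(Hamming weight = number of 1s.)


Counting 1s in 001101110001111010

10


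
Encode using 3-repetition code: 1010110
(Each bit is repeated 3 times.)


Each bit -> 3 copies

111000111000111111000


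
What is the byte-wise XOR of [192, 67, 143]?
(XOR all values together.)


XOR chain: 192 ^ 67 ^ 143 = 12

12


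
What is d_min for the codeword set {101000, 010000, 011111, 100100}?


Comparing all pairs, minimum distance: 2
Can detect 1 errors, correct 0 errors

2


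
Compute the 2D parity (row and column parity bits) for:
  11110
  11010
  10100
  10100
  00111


Row parities: 01001
Column parities: 00011

Row P: 01001, Col P: 00011, Corner: 0


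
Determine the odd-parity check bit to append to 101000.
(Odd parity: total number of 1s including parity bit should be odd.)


Number of 1s in data: 2
Parity bit: 1

1


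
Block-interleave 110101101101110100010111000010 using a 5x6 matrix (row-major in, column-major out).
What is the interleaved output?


Matrix:
  110101
  101101
  110100
  010111
  000010
Read columns: 111001011001000111100001111010

111001011001000111100001111010


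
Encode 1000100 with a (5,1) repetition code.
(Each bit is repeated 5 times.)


Each bit -> 5 copies

11111000000000000000111110000000000


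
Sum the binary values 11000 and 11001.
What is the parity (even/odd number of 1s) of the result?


11000 = 24
11001 = 25
Sum = 49 = 110001
1s count = 3

odd parity (3 ones in 110001)


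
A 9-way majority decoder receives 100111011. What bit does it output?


Ones: 6 out of 9
Threshold: 5

1 (6/9 voted 1)


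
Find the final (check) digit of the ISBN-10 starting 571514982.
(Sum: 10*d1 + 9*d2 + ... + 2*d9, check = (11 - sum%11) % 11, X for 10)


Weighted sum: 246
246 mod 11 = 4

Check digit: 7


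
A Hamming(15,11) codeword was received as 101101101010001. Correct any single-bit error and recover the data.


Syndrome = 10: error at position 10

Data: 10111110001 (corrected bit 10)


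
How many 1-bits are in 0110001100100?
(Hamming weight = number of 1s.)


Counting 1s in 0110001100100

5


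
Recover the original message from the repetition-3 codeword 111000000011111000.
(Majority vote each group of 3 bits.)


Groups: 111, 000, 000, 011, 111, 000
Majority votes: 100110

100110


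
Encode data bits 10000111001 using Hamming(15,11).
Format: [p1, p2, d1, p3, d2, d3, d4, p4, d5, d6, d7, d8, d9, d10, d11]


Parity bits: p1=1, p2=0, p3=0, p4=0

101000000111001


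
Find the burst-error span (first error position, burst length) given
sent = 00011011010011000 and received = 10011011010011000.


XOR: 10000000000000000

Burst at position 0, length 1


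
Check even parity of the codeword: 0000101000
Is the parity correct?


Number of 1s: 2

Yes, parity is correct (2 ones)


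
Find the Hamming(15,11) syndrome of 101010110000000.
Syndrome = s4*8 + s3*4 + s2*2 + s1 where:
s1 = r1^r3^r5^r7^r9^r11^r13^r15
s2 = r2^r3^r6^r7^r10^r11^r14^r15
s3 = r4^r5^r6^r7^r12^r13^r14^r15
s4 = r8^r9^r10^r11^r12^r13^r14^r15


s1=0, s2=0, s3=0, s4=1

Syndrome = 8 (error at position 8)


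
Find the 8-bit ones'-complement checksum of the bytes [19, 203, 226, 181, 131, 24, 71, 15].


Sum = 870 mod 256 = 102
Complement = 153

153


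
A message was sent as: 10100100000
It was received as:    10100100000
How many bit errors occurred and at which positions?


XOR: 00000000000

0 errors (received matches sent)


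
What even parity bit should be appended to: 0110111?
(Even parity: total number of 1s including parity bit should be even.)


Number of 1s in data: 5
Parity bit: 1

1


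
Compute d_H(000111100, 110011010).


XOR: 110100110
Count of 1s: 5

5


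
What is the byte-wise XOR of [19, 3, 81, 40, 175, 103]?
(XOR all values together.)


XOR chain: 19 ^ 3 ^ 81 ^ 40 ^ 175 ^ 103 = 161

161


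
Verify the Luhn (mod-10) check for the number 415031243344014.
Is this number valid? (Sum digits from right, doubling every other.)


Luhn sum = 53
53 mod 10 = 3

Invalid (Luhn sum mod 10 = 3)


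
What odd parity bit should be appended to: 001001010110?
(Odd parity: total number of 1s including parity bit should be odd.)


Number of 1s in data: 5
Parity bit: 0

0


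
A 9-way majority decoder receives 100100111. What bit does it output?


Ones: 5 out of 9
Threshold: 5

1 (5/9 voted 1)


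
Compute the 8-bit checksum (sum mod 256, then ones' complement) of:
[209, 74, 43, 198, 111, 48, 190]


Sum = 873 mod 256 = 105
Complement = 150

150


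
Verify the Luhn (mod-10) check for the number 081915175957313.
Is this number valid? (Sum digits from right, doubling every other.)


Luhn sum = 57
57 mod 10 = 7

Invalid (Luhn sum mod 10 = 7)


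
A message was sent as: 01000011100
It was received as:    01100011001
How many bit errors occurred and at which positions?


XOR: 00100000101

3 error(s) at position(s): 2, 8, 10


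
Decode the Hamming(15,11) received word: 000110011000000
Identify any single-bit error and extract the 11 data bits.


Syndrome = 0: no error detected

Data: 01001000000 (no errors)


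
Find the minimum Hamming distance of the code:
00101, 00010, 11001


Comparing all pairs, minimum distance: 3
Can detect 2 errors, correct 1 errors

3


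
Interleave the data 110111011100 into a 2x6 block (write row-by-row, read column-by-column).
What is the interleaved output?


Matrix:
  110111
  011100
Read columns: 101101111010

101101111010


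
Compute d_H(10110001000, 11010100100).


XOR: 01100101100
Count of 1s: 5

5


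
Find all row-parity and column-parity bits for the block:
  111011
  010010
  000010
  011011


Row parities: 1010
Column parities: 110000

Row P: 1010, Col P: 110000, Corner: 0


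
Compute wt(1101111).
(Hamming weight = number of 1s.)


Counting 1s in 1101111

6


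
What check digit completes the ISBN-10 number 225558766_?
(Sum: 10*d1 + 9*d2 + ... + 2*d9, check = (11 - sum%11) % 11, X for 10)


Weighted sum: 241
241 mod 11 = 10

Check digit: 1


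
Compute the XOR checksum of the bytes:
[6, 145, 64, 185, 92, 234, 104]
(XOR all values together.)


XOR chain: 6 ^ 145 ^ 64 ^ 185 ^ 92 ^ 234 ^ 104 = 176

176


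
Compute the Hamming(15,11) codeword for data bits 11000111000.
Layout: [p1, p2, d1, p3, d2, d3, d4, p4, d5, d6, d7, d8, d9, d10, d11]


Parity bits: p1=1, p2=1, p3=0, p4=1

111010010111000


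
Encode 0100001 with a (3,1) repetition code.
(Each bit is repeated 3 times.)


Each bit -> 3 copies

000111000000000000111


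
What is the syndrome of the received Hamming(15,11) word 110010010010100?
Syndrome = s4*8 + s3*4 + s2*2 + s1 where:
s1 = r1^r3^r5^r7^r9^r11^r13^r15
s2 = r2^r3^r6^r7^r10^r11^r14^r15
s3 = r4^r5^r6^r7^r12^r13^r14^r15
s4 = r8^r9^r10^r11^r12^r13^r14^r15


s1=0, s2=0, s3=0, s4=1

Syndrome = 8 (error at position 8)


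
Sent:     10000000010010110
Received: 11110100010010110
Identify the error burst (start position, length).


XOR: 01110100000000000

Burst at position 1, length 5


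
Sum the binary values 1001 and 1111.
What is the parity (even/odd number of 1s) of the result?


1001 = 9
1111 = 15
Sum = 24 = 11000
1s count = 2

even parity (2 ones in 11000)


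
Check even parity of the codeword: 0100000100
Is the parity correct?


Number of 1s: 2

Yes, parity is correct (2 ones)


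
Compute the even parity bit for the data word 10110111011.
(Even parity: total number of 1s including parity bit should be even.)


Number of 1s in data: 8
Parity bit: 0

0


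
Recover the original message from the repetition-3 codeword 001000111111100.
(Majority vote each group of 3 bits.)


Groups: 001, 000, 111, 111, 100
Majority votes: 00110

00110


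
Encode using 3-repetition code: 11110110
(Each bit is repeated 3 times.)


Each bit -> 3 copies

111111111111000111111000


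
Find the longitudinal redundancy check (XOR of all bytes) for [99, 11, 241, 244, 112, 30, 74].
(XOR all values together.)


XOR chain: 99 ^ 11 ^ 241 ^ 244 ^ 112 ^ 30 ^ 74 = 73

73


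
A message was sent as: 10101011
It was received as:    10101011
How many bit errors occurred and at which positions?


XOR: 00000000

0 errors (received matches sent)


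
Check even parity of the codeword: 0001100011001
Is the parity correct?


Number of 1s: 5

No, parity error (5 ones)


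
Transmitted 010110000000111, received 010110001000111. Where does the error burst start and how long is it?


XOR: 000000001000000

Burst at position 8, length 1


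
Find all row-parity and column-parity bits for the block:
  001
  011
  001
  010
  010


Row parities: 10111
Column parities: 011

Row P: 10111, Col P: 011, Corner: 0


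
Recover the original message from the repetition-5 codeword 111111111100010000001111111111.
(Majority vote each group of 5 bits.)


Groups: 11111, 11111, 00010, 00000, 11111, 11111
Majority votes: 110011

110011


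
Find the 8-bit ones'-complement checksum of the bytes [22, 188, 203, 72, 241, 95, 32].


Sum = 853 mod 256 = 85
Complement = 170

170


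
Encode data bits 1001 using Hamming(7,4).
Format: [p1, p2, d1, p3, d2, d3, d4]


Parity bits: p1=0, p2=0, p3=1

0011001


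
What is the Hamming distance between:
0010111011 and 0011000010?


XOR: 0001111001
Count of 1s: 5

5


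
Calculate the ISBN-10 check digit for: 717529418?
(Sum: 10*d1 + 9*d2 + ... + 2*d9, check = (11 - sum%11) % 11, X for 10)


Weighted sum: 262
262 mod 11 = 9

Check digit: 2


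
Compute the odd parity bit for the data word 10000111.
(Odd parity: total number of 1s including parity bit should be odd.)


Number of 1s in data: 4
Parity bit: 1

1


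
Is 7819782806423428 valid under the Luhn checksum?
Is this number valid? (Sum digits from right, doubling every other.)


Luhn sum = 87
87 mod 10 = 7

Invalid (Luhn sum mod 10 = 7)


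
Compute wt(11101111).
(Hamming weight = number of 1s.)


Counting 1s in 11101111

7


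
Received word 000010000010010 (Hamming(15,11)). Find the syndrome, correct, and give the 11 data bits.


Syndrome = 0: no error detected

Data: 01000010010 (no errors)


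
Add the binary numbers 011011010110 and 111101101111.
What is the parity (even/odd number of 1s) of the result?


011011010110 = 1750
111101101111 = 3951
Sum = 5701 = 1011001000101
1s count = 6

even parity (6 ones in 1011001000101)


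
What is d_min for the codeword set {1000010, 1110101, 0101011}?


Comparing all pairs, minimum distance: 4
Can detect 3 errors, correct 1 errors

4


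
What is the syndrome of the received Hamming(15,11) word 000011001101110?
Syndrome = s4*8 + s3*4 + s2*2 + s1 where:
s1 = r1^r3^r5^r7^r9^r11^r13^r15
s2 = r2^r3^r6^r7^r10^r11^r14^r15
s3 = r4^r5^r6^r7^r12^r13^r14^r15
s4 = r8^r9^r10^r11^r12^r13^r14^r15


s1=1, s2=1, s3=1, s4=1

Syndrome = 15 (error at position 15)


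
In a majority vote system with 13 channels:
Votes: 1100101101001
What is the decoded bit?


Ones: 7 out of 13
Threshold: 7

1 (7/13 voted 1)


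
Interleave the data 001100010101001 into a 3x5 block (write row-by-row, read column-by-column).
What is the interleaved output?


Matrix:
  00110
  00101
  01001
Read columns: 000001110100011

000001110100011


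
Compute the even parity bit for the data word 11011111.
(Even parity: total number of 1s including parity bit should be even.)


Number of 1s in data: 7
Parity bit: 1

1


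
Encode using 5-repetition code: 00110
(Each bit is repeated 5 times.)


Each bit -> 5 copies

0000000000111111111100000


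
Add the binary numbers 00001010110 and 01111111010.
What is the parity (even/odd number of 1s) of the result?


00001010110 = 86
01111111010 = 1018
Sum = 1104 = 10001010000
1s count = 3

odd parity (3 ones in 10001010000)


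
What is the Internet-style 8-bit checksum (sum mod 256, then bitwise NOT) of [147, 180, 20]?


Sum = 347 mod 256 = 91
Complement = 164

164


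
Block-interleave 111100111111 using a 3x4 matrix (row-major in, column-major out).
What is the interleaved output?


Matrix:
  1111
  0011
  1111
Read columns: 101101111111

101101111111


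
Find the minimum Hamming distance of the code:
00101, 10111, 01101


Comparing all pairs, minimum distance: 1
Can detect 0 errors, correct 0 errors

1


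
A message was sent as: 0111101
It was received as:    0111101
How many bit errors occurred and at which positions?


XOR: 0000000

0 errors (received matches sent)


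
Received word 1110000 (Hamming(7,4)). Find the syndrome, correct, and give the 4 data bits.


Syndrome = 0: no error detected

Data: 1000 (no errors)


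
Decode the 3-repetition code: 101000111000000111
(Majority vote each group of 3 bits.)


Groups: 101, 000, 111, 000, 000, 111
Majority votes: 101001

101001


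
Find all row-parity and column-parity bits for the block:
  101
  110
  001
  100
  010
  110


Row parities: 001110
Column parities: 010

Row P: 001110, Col P: 010, Corner: 1


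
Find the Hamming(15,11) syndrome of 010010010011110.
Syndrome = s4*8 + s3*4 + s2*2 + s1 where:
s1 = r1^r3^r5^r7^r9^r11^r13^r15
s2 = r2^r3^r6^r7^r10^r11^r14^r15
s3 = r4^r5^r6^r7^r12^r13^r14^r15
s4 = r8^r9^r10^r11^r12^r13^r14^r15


s1=1, s2=1, s3=0, s4=1

Syndrome = 11 (error at position 11)


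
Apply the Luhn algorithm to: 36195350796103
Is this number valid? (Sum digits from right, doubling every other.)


Luhn sum = 49
49 mod 10 = 9

Invalid (Luhn sum mod 10 = 9)


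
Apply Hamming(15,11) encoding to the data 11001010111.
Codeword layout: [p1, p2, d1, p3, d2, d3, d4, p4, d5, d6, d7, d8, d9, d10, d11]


Parity bits: p1=0, p2=0, p3=0, p4=1

001010011010111


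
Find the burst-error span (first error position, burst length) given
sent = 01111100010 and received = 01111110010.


XOR: 00000010000

Burst at position 6, length 1


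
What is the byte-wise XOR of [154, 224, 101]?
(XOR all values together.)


XOR chain: 154 ^ 224 ^ 101 = 31

31


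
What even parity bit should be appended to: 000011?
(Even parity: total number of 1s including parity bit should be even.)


Number of 1s in data: 2
Parity bit: 0

0


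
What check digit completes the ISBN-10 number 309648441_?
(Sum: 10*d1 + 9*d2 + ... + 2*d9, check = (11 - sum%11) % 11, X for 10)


Weighted sum: 238
238 mod 11 = 7

Check digit: 4


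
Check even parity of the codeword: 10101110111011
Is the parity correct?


Number of 1s: 10

Yes, parity is correct (10 ones)


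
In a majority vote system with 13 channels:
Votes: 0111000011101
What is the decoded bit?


Ones: 7 out of 13
Threshold: 7

1 (7/13 voted 1)


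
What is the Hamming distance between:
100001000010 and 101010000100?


XOR: 001011000110
Count of 1s: 5

5


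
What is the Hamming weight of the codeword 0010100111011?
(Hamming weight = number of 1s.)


Counting 1s in 0010100111011

7


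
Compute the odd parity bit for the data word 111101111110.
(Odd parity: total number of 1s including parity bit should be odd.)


Number of 1s in data: 10
Parity bit: 1

1


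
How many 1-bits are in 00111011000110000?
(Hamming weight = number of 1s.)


Counting 1s in 00111011000110000

7


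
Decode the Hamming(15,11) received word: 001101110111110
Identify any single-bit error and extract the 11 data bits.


Syndrome = 0: no error detected

Data: 10110111110 (no errors)


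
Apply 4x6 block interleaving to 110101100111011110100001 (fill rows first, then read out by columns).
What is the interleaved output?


Matrix:
  110101
  100111
  011110
  100001
Read columns: 110110100010111001101101

110110100010111001101101


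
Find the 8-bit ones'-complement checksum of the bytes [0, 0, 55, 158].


Sum = 213 mod 256 = 213
Complement = 42

42


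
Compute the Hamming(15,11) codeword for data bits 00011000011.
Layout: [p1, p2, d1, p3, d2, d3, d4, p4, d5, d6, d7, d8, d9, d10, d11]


Parity bits: p1=1, p2=1, p3=1, p4=1

110100111000011


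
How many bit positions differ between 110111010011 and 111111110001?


XOR: 001000100010
Count of 1s: 3

3


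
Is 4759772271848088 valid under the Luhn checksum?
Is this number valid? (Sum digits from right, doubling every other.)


Luhn sum = 82
82 mod 10 = 2

Invalid (Luhn sum mod 10 = 2)


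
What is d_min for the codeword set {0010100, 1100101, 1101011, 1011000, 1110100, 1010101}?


Comparing all pairs, minimum distance: 2
Can detect 1 errors, correct 0 errors

2


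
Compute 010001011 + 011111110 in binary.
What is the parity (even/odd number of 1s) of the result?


010001011 = 139
011111110 = 254
Sum = 393 = 110001001
1s count = 4

even parity (4 ones in 110001001)


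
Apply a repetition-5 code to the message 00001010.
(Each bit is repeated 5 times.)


Each bit -> 5 copies

0000000000000000000011111000001111100000


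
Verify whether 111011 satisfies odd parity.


Number of 1s: 5

Yes, parity is correct (5 ones)


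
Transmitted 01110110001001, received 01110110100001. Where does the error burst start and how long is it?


XOR: 00000000101000

Burst at position 8, length 3


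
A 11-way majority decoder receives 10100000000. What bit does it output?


Ones: 2 out of 11
Threshold: 6

0 (2/11 voted 1)


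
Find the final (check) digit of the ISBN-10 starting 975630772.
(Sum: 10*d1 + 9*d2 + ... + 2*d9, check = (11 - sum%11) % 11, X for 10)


Weighted sum: 306
306 mod 11 = 9

Check digit: 2


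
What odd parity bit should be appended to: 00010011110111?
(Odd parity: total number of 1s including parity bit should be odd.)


Number of 1s in data: 8
Parity bit: 1

1


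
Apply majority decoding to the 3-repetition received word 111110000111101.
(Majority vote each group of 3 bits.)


Groups: 111, 110, 000, 111, 101
Majority votes: 11011

11011


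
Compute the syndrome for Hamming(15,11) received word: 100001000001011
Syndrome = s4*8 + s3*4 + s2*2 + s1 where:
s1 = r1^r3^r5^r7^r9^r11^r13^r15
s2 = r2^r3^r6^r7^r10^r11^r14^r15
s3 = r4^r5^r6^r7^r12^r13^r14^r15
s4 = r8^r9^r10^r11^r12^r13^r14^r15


s1=0, s2=1, s3=0, s4=1

Syndrome = 10 (error at position 10)


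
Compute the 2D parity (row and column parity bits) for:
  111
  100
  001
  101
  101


Row parities: 11100
Column parities: 010

Row P: 11100, Col P: 010, Corner: 1


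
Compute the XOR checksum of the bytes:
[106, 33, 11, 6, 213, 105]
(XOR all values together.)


XOR chain: 106 ^ 33 ^ 11 ^ 6 ^ 213 ^ 105 = 250

250


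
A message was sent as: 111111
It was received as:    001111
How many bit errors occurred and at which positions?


XOR: 110000

2 error(s) at position(s): 0, 1


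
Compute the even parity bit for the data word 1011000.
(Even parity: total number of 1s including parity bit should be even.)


Number of 1s in data: 3
Parity bit: 1

1


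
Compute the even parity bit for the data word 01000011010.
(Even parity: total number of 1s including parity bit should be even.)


Number of 1s in data: 4
Parity bit: 0

0


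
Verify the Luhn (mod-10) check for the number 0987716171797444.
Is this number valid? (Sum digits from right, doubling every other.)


Luhn sum = 74
74 mod 10 = 4

Invalid (Luhn sum mod 10 = 4)


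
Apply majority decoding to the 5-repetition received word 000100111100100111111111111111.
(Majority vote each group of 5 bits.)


Groups: 00010, 01111, 00100, 11111, 11111, 11111
Majority votes: 010111

010111


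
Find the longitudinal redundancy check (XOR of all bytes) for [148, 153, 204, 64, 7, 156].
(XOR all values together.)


XOR chain: 148 ^ 153 ^ 204 ^ 64 ^ 7 ^ 156 = 26

26


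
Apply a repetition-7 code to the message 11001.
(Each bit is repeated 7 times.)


Each bit -> 7 copies

11111111111111000000000000001111111


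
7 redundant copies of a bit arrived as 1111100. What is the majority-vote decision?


Ones: 5 out of 7
Threshold: 4

1 (5/7 voted 1)


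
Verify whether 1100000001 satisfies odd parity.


Number of 1s: 3

Yes, parity is correct (3 ones)


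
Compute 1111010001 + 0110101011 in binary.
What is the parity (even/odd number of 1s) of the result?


1111010001 = 977
0110101011 = 427
Sum = 1404 = 10101111100
1s count = 7

odd parity (7 ones in 10101111100)


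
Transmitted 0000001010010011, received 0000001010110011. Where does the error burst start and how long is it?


XOR: 0000000000100000

Burst at position 10, length 1


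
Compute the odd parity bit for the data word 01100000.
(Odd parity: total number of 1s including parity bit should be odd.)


Number of 1s in data: 2
Parity bit: 1

1


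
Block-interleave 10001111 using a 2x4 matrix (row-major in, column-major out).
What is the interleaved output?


Matrix:
  1000
  1111
Read columns: 11010101

11010101


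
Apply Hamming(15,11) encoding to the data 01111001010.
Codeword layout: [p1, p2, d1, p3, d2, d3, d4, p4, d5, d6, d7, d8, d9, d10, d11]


Parity bits: p1=1, p2=1, p3=1, p4=1

110111111001010


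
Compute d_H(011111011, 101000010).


XOR: 110111001
Count of 1s: 6

6


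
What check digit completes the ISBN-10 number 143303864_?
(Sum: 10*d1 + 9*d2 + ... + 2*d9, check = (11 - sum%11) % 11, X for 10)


Weighted sum: 164
164 mod 11 = 10

Check digit: 1


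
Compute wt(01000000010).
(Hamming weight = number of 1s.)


Counting 1s in 01000000010

2


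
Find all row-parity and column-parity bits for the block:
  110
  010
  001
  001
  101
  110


Row parities: 011100
Column parities: 111

Row P: 011100, Col P: 111, Corner: 1


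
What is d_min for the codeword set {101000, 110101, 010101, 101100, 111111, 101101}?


Comparing all pairs, minimum distance: 1
Can detect 0 errors, correct 0 errors

1


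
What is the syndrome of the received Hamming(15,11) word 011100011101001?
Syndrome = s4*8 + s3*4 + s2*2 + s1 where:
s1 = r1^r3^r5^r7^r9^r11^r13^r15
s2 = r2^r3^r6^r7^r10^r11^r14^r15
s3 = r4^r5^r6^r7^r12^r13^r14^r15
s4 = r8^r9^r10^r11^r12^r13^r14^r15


s1=1, s2=0, s3=1, s4=1

Syndrome = 13 (error at position 13)


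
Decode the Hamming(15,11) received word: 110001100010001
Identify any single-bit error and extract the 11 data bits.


Syndrome = 6: error at position 6

Data: 00010010001 (corrected bit 6)


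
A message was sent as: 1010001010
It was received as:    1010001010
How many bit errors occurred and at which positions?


XOR: 0000000000

0 errors (received matches sent)


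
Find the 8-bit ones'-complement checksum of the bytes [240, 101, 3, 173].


Sum = 517 mod 256 = 5
Complement = 250

250


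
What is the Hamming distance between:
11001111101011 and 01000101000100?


XOR: 10001010101111
Count of 1s: 8

8


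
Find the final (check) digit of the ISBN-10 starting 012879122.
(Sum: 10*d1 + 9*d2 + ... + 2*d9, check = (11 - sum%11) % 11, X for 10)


Weighted sum: 182
182 mod 11 = 6

Check digit: 5


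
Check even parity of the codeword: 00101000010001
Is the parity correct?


Number of 1s: 4

Yes, parity is correct (4 ones)


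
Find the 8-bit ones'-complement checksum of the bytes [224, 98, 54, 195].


Sum = 571 mod 256 = 59
Complement = 196

196


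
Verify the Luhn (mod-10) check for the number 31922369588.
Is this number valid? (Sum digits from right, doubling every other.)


Luhn sum = 61
61 mod 10 = 1

Invalid (Luhn sum mod 10 = 1)


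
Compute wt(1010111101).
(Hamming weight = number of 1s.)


Counting 1s in 1010111101

7


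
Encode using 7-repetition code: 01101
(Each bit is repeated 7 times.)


Each bit -> 7 copies

00000001111111111111100000001111111


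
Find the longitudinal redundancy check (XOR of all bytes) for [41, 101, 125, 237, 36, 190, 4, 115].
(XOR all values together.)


XOR chain: 41 ^ 101 ^ 125 ^ 237 ^ 36 ^ 190 ^ 4 ^ 115 = 49

49


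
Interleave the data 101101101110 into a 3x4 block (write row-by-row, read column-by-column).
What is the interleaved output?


Matrix:
  1011
  0110
  1110
Read columns: 101011111100

101011111100


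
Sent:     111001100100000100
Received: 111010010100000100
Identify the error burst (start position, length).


XOR: 000011110000000000

Burst at position 4, length 4


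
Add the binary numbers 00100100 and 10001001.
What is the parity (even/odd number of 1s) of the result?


00100100 = 36
10001001 = 137
Sum = 173 = 10101101
1s count = 5

odd parity (5 ones in 10101101)


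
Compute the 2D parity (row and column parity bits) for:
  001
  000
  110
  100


Row parities: 1001
Column parities: 011

Row P: 1001, Col P: 011, Corner: 0


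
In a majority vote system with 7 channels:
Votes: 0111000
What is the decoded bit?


Ones: 3 out of 7
Threshold: 4

0 (3/7 voted 1)


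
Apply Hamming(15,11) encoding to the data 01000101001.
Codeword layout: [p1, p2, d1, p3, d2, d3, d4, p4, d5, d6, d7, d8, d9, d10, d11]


Parity bits: p1=0, p2=0, p3=1, p4=1

000110010101001


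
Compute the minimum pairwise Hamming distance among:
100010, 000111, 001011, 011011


Comparing all pairs, minimum distance: 1
Can detect 0 errors, correct 0 errors

1


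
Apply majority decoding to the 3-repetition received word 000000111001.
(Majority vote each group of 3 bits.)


Groups: 000, 000, 111, 001
Majority votes: 0010

0010


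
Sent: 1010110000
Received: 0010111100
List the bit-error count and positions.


XOR: 1000001100

3 error(s) at position(s): 0, 6, 7


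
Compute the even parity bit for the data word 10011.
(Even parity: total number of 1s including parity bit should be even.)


Number of 1s in data: 3
Parity bit: 1

1


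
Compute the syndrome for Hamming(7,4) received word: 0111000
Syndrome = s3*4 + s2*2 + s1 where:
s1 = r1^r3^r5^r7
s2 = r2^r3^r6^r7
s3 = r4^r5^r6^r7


s1=1, s2=0, s3=1

Syndrome = 5 (error at position 5)


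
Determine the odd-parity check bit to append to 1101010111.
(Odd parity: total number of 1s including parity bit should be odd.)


Number of 1s in data: 7
Parity bit: 0

0


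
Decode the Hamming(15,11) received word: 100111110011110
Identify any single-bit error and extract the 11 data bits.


Syndrome = 13: error at position 13

Data: 01110011010 (corrected bit 13)


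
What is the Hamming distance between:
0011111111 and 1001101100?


XOR: 1010010011
Count of 1s: 5

5


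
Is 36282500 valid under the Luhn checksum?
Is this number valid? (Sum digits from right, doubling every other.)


Luhn sum = 33
33 mod 10 = 3

Invalid (Luhn sum mod 10 = 3)


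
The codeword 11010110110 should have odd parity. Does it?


Number of 1s: 7

Yes, parity is correct (7 ones)


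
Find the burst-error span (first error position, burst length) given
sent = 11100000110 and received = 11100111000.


XOR: 00000111110

Burst at position 5, length 5


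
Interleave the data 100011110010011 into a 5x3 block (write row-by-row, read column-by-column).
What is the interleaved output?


Matrix:
  100
  011
  110
  010
  011
Read columns: 101000111101001

101000111101001


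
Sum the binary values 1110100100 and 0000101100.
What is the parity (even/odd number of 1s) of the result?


1110100100 = 932
0000101100 = 44
Sum = 976 = 1111010000
1s count = 5

odd parity (5 ones in 1111010000)


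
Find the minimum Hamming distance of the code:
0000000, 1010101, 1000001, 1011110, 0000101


Comparing all pairs, minimum distance: 2
Can detect 1 errors, correct 0 errors

2


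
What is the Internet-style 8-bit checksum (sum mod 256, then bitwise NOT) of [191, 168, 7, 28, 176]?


Sum = 570 mod 256 = 58
Complement = 197

197


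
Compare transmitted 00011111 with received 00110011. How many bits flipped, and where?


XOR: 00101100

3 error(s) at position(s): 2, 4, 5


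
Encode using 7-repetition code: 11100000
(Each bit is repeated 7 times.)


Each bit -> 7 copies

11111111111111111111100000000000000000000000000000000000


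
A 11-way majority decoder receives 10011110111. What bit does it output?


Ones: 8 out of 11
Threshold: 6

1 (8/11 voted 1)


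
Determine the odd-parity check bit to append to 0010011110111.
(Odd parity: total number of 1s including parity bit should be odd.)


Number of 1s in data: 8
Parity bit: 1

1


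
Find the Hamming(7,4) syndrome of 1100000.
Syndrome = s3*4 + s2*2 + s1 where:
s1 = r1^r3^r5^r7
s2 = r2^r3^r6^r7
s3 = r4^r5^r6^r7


s1=1, s2=1, s3=0

Syndrome = 3 (error at position 3)


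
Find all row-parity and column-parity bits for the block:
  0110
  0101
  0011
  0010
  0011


Row parities: 00010
Column parities: 0001

Row P: 00010, Col P: 0001, Corner: 1


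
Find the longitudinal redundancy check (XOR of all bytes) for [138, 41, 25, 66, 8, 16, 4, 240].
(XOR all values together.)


XOR chain: 138 ^ 41 ^ 25 ^ 66 ^ 8 ^ 16 ^ 4 ^ 240 = 20

20


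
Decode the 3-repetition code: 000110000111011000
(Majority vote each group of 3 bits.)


Groups: 000, 110, 000, 111, 011, 000
Majority votes: 010110

010110
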